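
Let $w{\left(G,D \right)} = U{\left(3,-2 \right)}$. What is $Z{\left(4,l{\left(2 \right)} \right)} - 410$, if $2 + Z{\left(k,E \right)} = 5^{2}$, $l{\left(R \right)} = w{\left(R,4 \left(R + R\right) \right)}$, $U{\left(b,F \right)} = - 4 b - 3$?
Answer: $-387$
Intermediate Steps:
$U{\left(b,F \right)} = -3 - 4 b$
$w{\left(G,D \right)} = -15$ ($w{\left(G,D \right)} = -3 - 12 = -15$)
$l{\left(R \right)} = -15$
$Z{\left(k,E \right)} = 23$ ($Z{\left(k,E \right)} = -2 + 5^{2} = -2 + 25 = 23$)
$Z{\left(4,l{\left(2 \right)} \right)} - 410 = 23 - 410 = -387$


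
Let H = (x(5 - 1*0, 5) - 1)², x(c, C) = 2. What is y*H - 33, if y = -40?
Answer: -73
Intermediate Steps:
H = 1 (H = (2 - 1)² = 1² = 1)
y*H - 33 = -40*1 - 33 = -40 - 33 = -73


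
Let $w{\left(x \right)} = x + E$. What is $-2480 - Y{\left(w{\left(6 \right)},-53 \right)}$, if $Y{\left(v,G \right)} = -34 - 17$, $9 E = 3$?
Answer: $-2429$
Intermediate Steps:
$E = \frac{1}{3}$ ($E = \frac{1}{9} \cdot 3 = \frac{1}{3} \approx 0.33333$)
$w{\left(x \right)} = \frac{1}{3} + x$ ($w{\left(x \right)} = x + \frac{1}{3} = \frac{1}{3} + x$)
$Y{\left(v,G \right)} = -51$ ($Y{\left(v,G \right)} = -34 - 17 = -51$)
$-2480 - Y{\left(w{\left(6 \right)},-53 \right)} = -2480 - -51 = -2480 + 51 = -2429$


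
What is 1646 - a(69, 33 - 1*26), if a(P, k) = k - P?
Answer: 1708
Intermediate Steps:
1646 - a(69, 33 - 1*26) = 1646 - ((33 - 1*26) - 1*69) = 1646 - ((33 - 26) - 69) = 1646 - (7 - 69) = 1646 - 1*(-62) = 1646 + 62 = 1708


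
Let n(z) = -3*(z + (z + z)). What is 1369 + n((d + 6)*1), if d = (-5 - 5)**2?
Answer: 415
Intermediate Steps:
d = 100 (d = (-10)**2 = 100)
n(z) = -9*z (n(z) = -3*(z + 2*z) = -9*z)
1369 + n((d + 6)*1) = 1369 - 9*(100 + 6) = 1369 - 954 = 415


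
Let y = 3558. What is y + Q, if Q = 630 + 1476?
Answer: 5664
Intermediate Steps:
Q = 2106
y + Q = 3558 + 2106 = 5664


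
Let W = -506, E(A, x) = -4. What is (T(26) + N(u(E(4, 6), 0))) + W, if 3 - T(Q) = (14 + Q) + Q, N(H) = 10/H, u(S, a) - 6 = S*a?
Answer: -1702/3 ≈ -567.33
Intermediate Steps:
u(S, a) = 6 + S*a
T(Q) = -11 - 2*Q (T(Q) = 3 - ((14 + Q) + Q) = 3 - (14 + 2*Q) = 3 + (-14 - 2*Q) = -11 - 2*Q)
(T(26) + N(u(E(4, 6), 0))) + W = ((-11 - 2*26) + 10/(6 - 4*0)) - 506 = ((-11 - 52) + 10/(6 + 0)) - 506 = (-63 + 10/6) - 506 = (-63 + 10*(⅙)) - 506 = (-63 + 5/3) - 506 = -184/3 - 506 = -1702/3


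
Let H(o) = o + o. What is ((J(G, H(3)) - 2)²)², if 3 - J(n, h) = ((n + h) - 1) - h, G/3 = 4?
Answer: 10000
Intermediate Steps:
G = 12 (G = 3*4 = 12)
H(o) = 2*o
J(n, h) = 4 - n (J(n, h) = 3 - (((n + h) - 1) - h) = 3 - (((h + n) - 1) - h) = 3 - ((-1 + h + n) - h) = 3 - (-1 + n) = 3 + (1 - n) = 4 - n)
((J(G, H(3)) - 2)²)² = (((4 - 1*12) - 2)²)² = (((4 - 12) - 2)²)² = ((-8 - 2)²)² = ((-10)²)² = 100² = 10000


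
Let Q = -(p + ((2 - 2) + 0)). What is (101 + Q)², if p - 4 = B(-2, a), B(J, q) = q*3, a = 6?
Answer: 6241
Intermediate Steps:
B(J, q) = 3*q
p = 22 (p = 4 + 3*6 = 4 + 18 = 22)
Q = -22 (Q = -(22 + ((2 - 2) + 0)) = -(22 + (0 + 0)) = -(22 + 0) = -1*22 = -22)
(101 + Q)² = (101 - 22)² = 79² = 6241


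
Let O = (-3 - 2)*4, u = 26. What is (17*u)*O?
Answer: -8840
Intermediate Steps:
O = -20 (O = -5*4 = -20)
(17*u)*O = (17*26)*(-20) = 442*(-20) = -8840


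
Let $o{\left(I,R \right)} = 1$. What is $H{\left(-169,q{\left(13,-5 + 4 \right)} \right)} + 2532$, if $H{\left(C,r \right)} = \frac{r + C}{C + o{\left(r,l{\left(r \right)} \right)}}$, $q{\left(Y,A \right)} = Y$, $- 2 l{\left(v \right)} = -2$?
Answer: $\frac{35461}{14} \approx 2532.9$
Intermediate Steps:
$l{\left(v \right)} = 1$ ($l{\left(v \right)} = \left(- \frac{1}{2}\right) \left(-2\right) = 1$)
$H{\left(C,r \right)} = \frac{C + r}{1 + C}$ ($H{\left(C,r \right)} = \frac{r + C}{C + 1} = \frac{C + r}{1 + C}$)
$H{\left(-169,q{\left(13,-5 + 4 \right)} \right)} + 2532 = \frac{-169 + 13}{1 - 169} + 2532 = \frac{1}{-168} \left(-156\right) + 2532 = \left(- \frac{1}{168}\right) \left(-156\right) + 2532 = \frac{13}{14} + 2532 = \frac{35461}{14}$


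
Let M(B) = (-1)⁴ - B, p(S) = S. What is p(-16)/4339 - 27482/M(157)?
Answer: 4586227/26034 ≈ 176.16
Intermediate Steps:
M(B) = 1 - B
p(-16)/4339 - 27482/M(157) = -16/4339 - 27482/(1 - 1*157) = -16*1/4339 - 27482/(1 - 157) = -16/4339 - 27482/(-156) = -16/4339 - 27482*(-1/156) = -16/4339 + 1057/6 = 4586227/26034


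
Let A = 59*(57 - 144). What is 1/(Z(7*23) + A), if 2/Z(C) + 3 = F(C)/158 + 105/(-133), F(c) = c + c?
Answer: -2629/13497659 ≈ -0.00019477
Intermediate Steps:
F(c) = 2*c
A = -5133 (A = 59*(-87) = -5133)
Z(C) = 2/(-72/19 + C/79) (Z(C) = 2/(-3 + ((2*C)/158 + 105/(-133))) = 2/(-3 + ((2*C)*(1/158) + 105*(-1/133))) = 2/(-3 + (C/79 - 15/19)) = 2/(-3 + (-15/19 + C/79)) = 2/(-72/19 + C/79))
1/(Z(7*23) + A) = 1/(3002/(-5688 + 19*(7*23)) - 5133) = 1/(3002/(-5688 + 19*161) - 5133) = 1/(3002/(-5688 + 3059) - 5133) = 1/(3002/(-2629) - 5133) = 1/(3002*(-1/2629) - 5133) = 1/(-3002/2629 - 5133) = 1/(-13497659/2629) = -2629/13497659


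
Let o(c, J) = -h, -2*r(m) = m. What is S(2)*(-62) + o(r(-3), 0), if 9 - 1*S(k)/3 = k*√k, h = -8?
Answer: -1666 + 372*√2 ≈ -1139.9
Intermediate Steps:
r(m) = -m/2
o(c, J) = 8 (o(c, J) = -1*(-8) = 8)
S(k) = 27 - 3*k^(3/2) (S(k) = 27 - 3*k*√k = 27 - 3*k^(3/2))
S(2)*(-62) + o(r(-3), 0) = (27 - 6*√2)*(-62) + 8 = (-1674 + 372*√2) + 8 = -1666 + 372*√2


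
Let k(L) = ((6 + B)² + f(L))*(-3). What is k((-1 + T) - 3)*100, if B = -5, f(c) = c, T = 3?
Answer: 0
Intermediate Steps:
k(L) = -3 - 3*L (k(L) = ((6 - 5)² + L)*(-3) = (1² + L)*(-3) = (1 + L)*(-3) = -3 - 3*L)
k((-1 + T) - 3)*100 = (-3 - 3*((-1 + 3) - 3))*100 = (-3 - 3*(2 - 3))*100 = (-3 - 3*(-1))*100 = (-3 + 3)*100 = 0*100 = 0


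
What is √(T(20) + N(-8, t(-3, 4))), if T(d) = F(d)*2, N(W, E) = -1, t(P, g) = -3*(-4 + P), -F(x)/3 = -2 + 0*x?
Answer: √11 ≈ 3.3166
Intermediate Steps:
F(x) = 6 (F(x) = -3*(-2 + 0*x) = -3*(-2 + 0) = -3*(-2) = 6)
t(P, g) = 12 - 3*P
T(d) = 12 (T(d) = 6*2 = 12)
√(T(20) + N(-8, t(-3, 4))) = √(12 - 1) = √11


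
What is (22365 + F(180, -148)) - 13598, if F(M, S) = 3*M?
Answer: 9307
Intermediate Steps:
(22365 + F(180, -148)) - 13598 = (22365 + 3*180) - 13598 = (22365 + 540) - 13598 = 22905 - 13598 = 9307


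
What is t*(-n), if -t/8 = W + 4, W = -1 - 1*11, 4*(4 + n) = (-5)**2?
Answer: -144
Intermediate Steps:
n = 9/4 (n = -4 + (1/4)*(-5)**2 = -4 + (1/4)*25 = -4 + 25/4 = 9/4 ≈ 2.2500)
W = -12 (W = -1 - 11 = -12)
t = 64 (t = -8*(-12 + 4) = -8*(-8) = 64)
t*(-n) = 64*(-1*9/4) = 64*(-9/4) = -144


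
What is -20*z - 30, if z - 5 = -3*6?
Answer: 230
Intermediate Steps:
z = -13 (z = 5 - 3*6 = 5 - 18 = -13)
-20*z - 30 = -20*(-13) - 30 = 260 - 30 = 230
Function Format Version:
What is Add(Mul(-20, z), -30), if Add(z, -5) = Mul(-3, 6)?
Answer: 230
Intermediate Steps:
z = -13 (z = Add(5, Mul(-3, 6)) = Add(5, -18) = -13)
Add(Mul(-20, z), -30) = Add(Mul(-20, -13), -30) = Add(260, -30) = 230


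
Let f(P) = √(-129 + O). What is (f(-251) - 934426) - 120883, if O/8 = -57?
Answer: -1055309 + 3*I*√65 ≈ -1.0553e+6 + 24.187*I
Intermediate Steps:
O = -456 (O = 8*(-57) = -456)
f(P) = 3*I*√65 (f(P) = √(-129 - 456) = √(-585) = 3*I*√65)
(f(-251) - 934426) - 120883 = (3*I*√65 - 934426) - 120883 = (-934426 + 3*I*√65) - 120883 = -1055309 + 3*I*√65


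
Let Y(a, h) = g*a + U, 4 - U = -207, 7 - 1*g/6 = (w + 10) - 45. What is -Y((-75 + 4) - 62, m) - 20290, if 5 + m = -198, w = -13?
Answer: 23389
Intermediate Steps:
m = -203 (m = -5 - 198 = -203)
g = 330 (g = 42 - 6*((-13 + 10) - 45) = 42 - 6*(-3 - 45) = 42 - 6*(-48) = 42 + 288 = 330)
U = 211 (U = 4 - 1*(-207) = 4 + 207 = 211)
Y(a, h) = 211 + 330*a (Y(a, h) = 330*a + 211 = 211 + 330*a)
-Y((-75 + 4) - 62, m) - 20290 = -(211 + 330*((-75 + 4) - 62)) - 20290 = -(211 + 330*(-71 - 62)) - 20290 = -(211 + 330*(-133)) - 20290 = -(211 - 43890) - 20290 = -1*(-43679) - 20290 = 43679 - 20290 = 23389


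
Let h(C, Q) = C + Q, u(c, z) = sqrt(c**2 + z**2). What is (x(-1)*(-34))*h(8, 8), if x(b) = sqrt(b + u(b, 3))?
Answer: -544*sqrt(-1 + sqrt(10)) ≈ -799.93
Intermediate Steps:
x(b) = sqrt(b + sqrt(9 + b**2)) (x(b) = sqrt(b + sqrt(b**2 + 3**2)) = sqrt(b + sqrt(b**2 + 9)) = sqrt(b + sqrt(9 + b**2)))
(x(-1)*(-34))*h(8, 8) = (sqrt(-1 + sqrt(9 + (-1)**2))*(-34))*(8 + 8) = (sqrt(-1 + sqrt(9 + 1))*(-34))*16 = (sqrt(-1 + sqrt(10))*(-34))*16 = -34*sqrt(-1 + sqrt(10))*16 = -544*sqrt(-1 + sqrt(10))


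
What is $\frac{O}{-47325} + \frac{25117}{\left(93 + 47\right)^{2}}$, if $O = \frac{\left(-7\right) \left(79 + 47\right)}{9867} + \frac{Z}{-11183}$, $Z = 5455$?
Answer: $\frac{349763677735499}{272934778836720} \approx 1.2815$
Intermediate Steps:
$O = - \frac{21229297}{36780887}$ ($O = \frac{\left(-7\right) \left(79 + 47\right)}{9867} + \frac{5455}{-11183} = \left(-7\right) 126 \cdot \frac{1}{9867} + 5455 \left(- \frac{1}{11183}\right) = \left(-882\right) \frac{1}{9867} - \frac{5455}{11183} = - \frac{294}{3289} - \frac{5455}{11183} = - \frac{21229297}{36780887} \approx -0.57718$)
$\frac{O}{-47325} + \frac{25117}{\left(93 + 47\right)^{2}} = - \frac{21229297}{36780887 \left(-47325\right)} + \frac{25117}{\left(93 + 47\right)^{2}} = \left(- \frac{21229297}{36780887}\right) \left(- \frac{1}{47325}\right) + \frac{25117}{140^{2}} = \frac{21229297}{1740655477275} + \frac{25117}{19600} = \frac{349763677735499}{272934778836720}$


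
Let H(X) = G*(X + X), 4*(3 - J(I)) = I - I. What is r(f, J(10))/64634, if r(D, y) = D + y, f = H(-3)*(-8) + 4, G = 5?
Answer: 247/64634 ≈ 0.0038215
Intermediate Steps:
J(I) = 3 (J(I) = 3 - (I - I)/4 = 3 - 1/4*0 = 3 + 0 = 3)
H(X) = 10*X (H(X) = 5*(X + X) = 5*(2*X) = 10*X)
f = 244 (f = (10*(-3))*(-8) + 4 = -30*(-8) + 4 = 240 + 4 = 244)
r(f, J(10))/64634 = (244 + 3)/64634 = 247*(1/64634) = 247/64634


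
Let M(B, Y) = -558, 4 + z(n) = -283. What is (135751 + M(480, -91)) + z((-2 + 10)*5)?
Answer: 134906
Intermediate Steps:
z(n) = -287 (z(n) = -4 - 283 = -287)
(135751 + M(480, -91)) + z((-2 + 10)*5) = (135751 - 558) - 287 = 135193 - 287 = 134906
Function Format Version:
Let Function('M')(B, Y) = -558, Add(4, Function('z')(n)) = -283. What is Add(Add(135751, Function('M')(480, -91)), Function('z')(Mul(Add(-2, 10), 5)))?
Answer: 134906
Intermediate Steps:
Function('z')(n) = -287 (Function('z')(n) = Add(-4, -283) = -287)
Add(Add(135751, Function('M')(480, -91)), Function('z')(Mul(Add(-2, 10), 5))) = Add(Add(135751, -558), -287) = Add(135193, -287) = 134906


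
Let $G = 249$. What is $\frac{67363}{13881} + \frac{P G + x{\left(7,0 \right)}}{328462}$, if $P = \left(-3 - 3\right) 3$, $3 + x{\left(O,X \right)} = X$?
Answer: $\frac{22063929421}{4559381022} \approx 4.8392$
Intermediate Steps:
$x{\left(O,X \right)} = -3 + X$
$P = -18$ ($P = \left(-6\right) 3 = -18$)
$\frac{67363}{13881} + \frac{P G + x{\left(7,0 \right)}}{328462} = \frac{67363}{13881} + \frac{\left(-18\right) 249 + \left(-3 + 0\right)}{328462} = 67363 \cdot \frac{1}{13881} + \left(-4482 - 3\right) \frac{1}{328462} = \frac{67363}{13881} - \frac{4485}{328462} = \frac{22063929421}{4559381022}$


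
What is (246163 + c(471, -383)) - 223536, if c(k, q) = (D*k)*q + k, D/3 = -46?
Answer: 24917332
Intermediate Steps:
D = -138 (D = 3*(-46) = -138)
c(k, q) = k - 138*k*q (c(k, q) = (-138*k)*q + k = -138*k*q + k = k - 138*k*q)
(246163 + c(471, -383)) - 223536 = (246163 + 471*(1 - 138*(-383))) - 223536 = (246163 + 471*(1 + 52854)) - 223536 = (246163 + 471*52855) - 223536 = (246163 + 24894705) - 223536 = 25140868 - 223536 = 24917332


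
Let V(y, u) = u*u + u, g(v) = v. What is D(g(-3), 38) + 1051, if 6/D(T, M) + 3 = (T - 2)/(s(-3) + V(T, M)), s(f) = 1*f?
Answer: 2329834/2221 ≈ 1049.0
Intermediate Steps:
s(f) = f
V(y, u) = u + u² (V(y, u) = u² + u = u + u²)
D(T, M) = 6/(-3 + (-2 + T)/(-3 + M*(1 + M))) (D(T, M) = 6/(-3 + (T - 2)/(-3 + M*(1 + M))) = 6/(-3 + (-2 + T)/(-3 + M*(1 + M))))
D(g(-3), 38) + 1051 = 6*(-3 + 38*(1 + 38))/(7 - 3 - 3*38*(1 + 38)) + 1051 = 6*(-3 + 38*39)/(7 - 3 - 3*38*39) + 1051 = 6*(-3 + 1482)/(7 - 3 - 4446) + 1051 = 6*1479/(-4442) + 1051 = 6*(-1/4442)*1479 + 1051 = -4437/2221 + 1051 = 2329834/2221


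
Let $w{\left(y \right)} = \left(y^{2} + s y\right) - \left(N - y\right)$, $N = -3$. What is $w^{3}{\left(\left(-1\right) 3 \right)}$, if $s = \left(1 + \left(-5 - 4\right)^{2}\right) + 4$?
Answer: $-15438249$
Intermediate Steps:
$s = 86$ ($s = \left(1 + \left(-9\right)^{2}\right) + 4 = \left(1 + 81\right) + 4 = 82 + 4 = 86$)
$w{\left(y \right)} = 3 + y^{2} + 87 y$ ($w{\left(y \right)} = \left(y^{2} + 86 y\right) + \left(\left(-1\right) \left(-3\right) + y\right) = \left(y^{2} + 86 y\right) + \left(3 + y\right) = 3 + y^{2} + 87 y$)
$w^{3}{\left(\left(-1\right) 3 \right)} = \left(3 + \left(\left(-1\right) 3\right)^{2} + 87 \left(\left(-1\right) 3\right)\right)^{3} = \left(3 + \left(-3\right)^{2} + 87 \left(-3\right)\right)^{3} = \left(3 + 9 - 261\right)^{3} = \left(-249\right)^{3} = -15438249$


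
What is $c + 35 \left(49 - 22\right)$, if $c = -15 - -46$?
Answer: $976$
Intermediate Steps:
$c = 31$ ($c = -15 + 46 = 31$)
$c + 35 \left(49 - 22\right) = 31 + 35 \left(49 - 22\right) = 31 + 35 \cdot 27 = 31 + 945 = 976$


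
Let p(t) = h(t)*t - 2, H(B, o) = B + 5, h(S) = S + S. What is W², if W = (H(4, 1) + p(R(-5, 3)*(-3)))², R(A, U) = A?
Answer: 43617904801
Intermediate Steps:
h(S) = 2*S
H(B, o) = 5 + B
p(t) = -2 + 2*t² (p(t) = (2*t)*t - 2 = 2*t² - 2 = -2 + 2*t²)
W = 208849 (W = ((5 + 4) + (-2 + 2*(-5*(-3))²))² = (9 + (-2 + 2*15²))² = (9 + (-2 + 2*225))² = (9 + (-2 + 450))² = (9 + 448)² = 457² = 208849)
W² = 208849² = 43617904801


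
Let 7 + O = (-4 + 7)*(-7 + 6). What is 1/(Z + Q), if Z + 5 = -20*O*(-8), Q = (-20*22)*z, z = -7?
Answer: 1/1475 ≈ 0.00067797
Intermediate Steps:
O = -10 (O = -7 + (-4 + 7)*(-7 + 6) = -7 + 3*(-1) = -7 - 3 = -10)
Q = 3080 (Q = -20*22*(-7) = -440*(-7) = 3080)
Z = -1605 (Z = -5 - 20*(-10)*(-8) = -5 + 200*(-8) = -5 - 1600 = -1605)
1/(Z + Q) = 1/(-1605 + 3080) = 1/1475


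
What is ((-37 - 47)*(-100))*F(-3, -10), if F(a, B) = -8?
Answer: -67200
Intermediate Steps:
((-37 - 47)*(-100))*F(-3, -10) = ((-37 - 47)*(-100))*(-8) = -84*(-100)*(-8) = 8400*(-8) = -67200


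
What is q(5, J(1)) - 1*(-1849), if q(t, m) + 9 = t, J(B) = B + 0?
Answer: 1845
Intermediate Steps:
J(B) = B
q(t, m) = -9 + t
q(5, J(1)) - 1*(-1849) = (-9 + 5) - 1*(-1849) = -4 + 1849 = 1845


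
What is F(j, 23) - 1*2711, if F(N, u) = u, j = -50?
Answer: -2688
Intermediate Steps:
F(j, 23) - 1*2711 = 23 - 1*2711 = 23 - 2711 = -2688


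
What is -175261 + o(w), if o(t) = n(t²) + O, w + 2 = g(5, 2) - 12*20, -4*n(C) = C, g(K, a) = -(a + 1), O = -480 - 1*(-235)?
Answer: -762049/4 ≈ -1.9051e+5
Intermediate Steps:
O = -245 (O = -480 + 235 = -245)
g(K, a) = -1 - a (g(K, a) = -(1 + a) = -1 - a)
n(C) = -C/4
w = -245 (w = -2 + ((-1 - 1*2) - 12*20) = -2 + ((-1 - 2) - 240) = -2 + (-3 - 240) = -2 - 243 = -245)
o(t) = -245 - t²/4 (o(t) = -t²/4 - 245 = -245 - t²/4)
-175261 + o(w) = -175261 + (-245 - ¼*(-245)²) = -175261 + (-245 - ¼*60025) = -175261 + (-245 - 60025/4) = -175261 - 61005/4 = -762049/4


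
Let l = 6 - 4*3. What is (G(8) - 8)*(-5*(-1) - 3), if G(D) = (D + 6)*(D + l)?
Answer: 40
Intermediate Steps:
l = -6 (l = 6 - 12 = -6)
G(D) = (-6 + D)*(6 + D) (G(D) = (D + 6)*(D - 6) = (6 + D)*(-6 + D) = (-6 + D)*(6 + D))
(G(8) - 8)*(-5*(-1) - 3) = ((-36 + 8²) - 8)*(-5*(-1) - 3) = ((-36 + 64) - 8)*(5 - 3) = (28 - 8)*2 = 20*2 = 40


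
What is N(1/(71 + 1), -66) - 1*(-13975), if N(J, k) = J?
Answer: 1006201/72 ≈ 13975.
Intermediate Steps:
N(1/(71 + 1), -66) - 1*(-13975) = 1/(71 + 1) - 1*(-13975) = 1/72 + 13975 = 1006201/72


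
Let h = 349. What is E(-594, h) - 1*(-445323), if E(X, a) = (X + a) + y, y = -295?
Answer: 444783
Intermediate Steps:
E(X, a) = -295 + X + a (E(X, a) = (X + a) - 295 = -295 + X + a)
E(-594, h) - 1*(-445323) = (-295 - 594 + 349) - 1*(-445323) = -540 + 445323 = 444783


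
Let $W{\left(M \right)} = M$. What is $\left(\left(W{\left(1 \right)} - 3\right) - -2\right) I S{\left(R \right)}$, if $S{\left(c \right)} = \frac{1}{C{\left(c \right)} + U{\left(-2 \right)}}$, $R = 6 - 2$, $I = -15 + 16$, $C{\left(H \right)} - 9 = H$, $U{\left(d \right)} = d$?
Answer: $0$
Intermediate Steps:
$C{\left(H \right)} = 9 + H$
$I = 1$
$R = 4$
$S{\left(c \right)} = \frac{1}{7 + c}$ ($S{\left(c \right)} = \frac{1}{\left(9 + c\right) - 2} = \frac{1}{7 + c}$)
$\left(\left(W{\left(1 \right)} - 3\right) - -2\right) I S{\left(R \right)} = \frac{\left(\left(1 - 3\right) - -2\right) 1}{7 + 4} = \frac{\left(-2 + 2\right) 1}{11} = 0 \cdot 1 \cdot \frac{1}{11} = 0 \cdot \frac{1}{11} = 0$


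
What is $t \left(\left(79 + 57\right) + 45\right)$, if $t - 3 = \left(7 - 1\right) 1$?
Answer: $1629$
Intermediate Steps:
$t = 9$ ($t = 3 + \left(7 - 1\right) 1 = 3 + 6 \cdot 1 = 3 + 6 = 9$)
$t \left(\left(79 + 57\right) + 45\right) = 9 \left(\left(79 + 57\right) + 45\right) = 9 \left(136 + 45\right) = 9 \cdot 181 = 1629$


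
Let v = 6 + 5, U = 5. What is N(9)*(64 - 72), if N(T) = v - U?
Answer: -48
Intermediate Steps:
v = 11
N(T) = 6 (N(T) = 11 - 1*5 = 11 - 5 = 6)
N(9)*(64 - 72) = 6*(64 - 72) = 6*(-8) = -48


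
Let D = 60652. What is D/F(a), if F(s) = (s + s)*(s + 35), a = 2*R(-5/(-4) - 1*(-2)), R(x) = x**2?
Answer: 1940864/75881 ≈ 25.578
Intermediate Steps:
a = 169/8 (a = 2*(-5/(-4) - 1*(-2))**2 = 2*(-5*(-1/4) + 2)**2 = 2*(5/4 + 2)**2 = 2*(13/4)**2 = 2*(169/16) = 169/8 ≈ 21.125)
F(s) = 2*s*(35 + s) (F(s) = (2*s)*(35 + s) = 2*s*(35 + s))
D/F(a) = 60652/((2*(169/8)*(35 + 169/8))) = 60652/((2*(169/8)*(449/8))) = 60652/(75881/32) = 60652*(32/75881) = 1940864/75881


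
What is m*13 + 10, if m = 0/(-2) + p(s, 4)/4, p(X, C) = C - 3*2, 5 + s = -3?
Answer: 7/2 ≈ 3.5000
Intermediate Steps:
s = -8 (s = -5 - 3 = -8)
p(X, C) = -6 + C (p(X, C) = C - 1*6 = C - 6 = -6 + C)
m = -½ (m = 0/(-2) + (-6 + 4)/4 = 0*(-½) - 2*¼ = 0 - ½ = -½ ≈ -0.50000)
m*13 + 10 = -½*13 + 10 = -13/2 + 10 = 7/2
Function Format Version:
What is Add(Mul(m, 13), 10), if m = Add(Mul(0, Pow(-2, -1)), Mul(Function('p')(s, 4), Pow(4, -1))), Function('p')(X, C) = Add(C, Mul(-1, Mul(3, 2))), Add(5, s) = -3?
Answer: Rational(7, 2) ≈ 3.5000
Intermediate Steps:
s = -8 (s = Add(-5, -3) = -8)
Function('p')(X, C) = Add(-6, C) (Function('p')(X, C) = Add(C, Mul(-1, 6)) = Add(C, -6) = Add(-6, C))
m = Rational(-1, 2) (m = Add(Mul(0, Pow(-2, -1)), Mul(Add(-6, 4), Pow(4, -1))) = Add(Mul(0, Rational(-1, 2)), Mul(-2, Rational(1, 4))) = Add(0, Rational(-1, 2)) = Rational(-1, 2) ≈ -0.50000)
Add(Mul(m, 13), 10) = Add(Mul(Rational(-1, 2), 13), 10) = Add(Rational(-13, 2), 10) = Rational(7, 2)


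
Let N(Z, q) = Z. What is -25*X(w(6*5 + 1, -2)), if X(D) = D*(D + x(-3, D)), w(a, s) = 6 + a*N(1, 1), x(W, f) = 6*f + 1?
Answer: -240500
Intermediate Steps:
x(W, f) = 1 + 6*f
w(a, s) = 6 + a (w(a, s) = 6 + a*1 = 6 + a)
X(D) = D*(1 + 7*D) (X(D) = D*(D + (1 + 6*D)) = D*(1 + 7*D))
-25*X(w(6*5 + 1, -2)) = -25*(6 + (6*5 + 1))*(1 + 7*(6 + (6*5 + 1))) = -25*(6 + (30 + 1))*(1 + 7*(6 + (30 + 1))) = -25*(6 + 31)*(1 + 7*(6 + 31)) = -925*(1 + 7*37) = -925*(1 + 259) = -925*260 = -25*9620 = -240500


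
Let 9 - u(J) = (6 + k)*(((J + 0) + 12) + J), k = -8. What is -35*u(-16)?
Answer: 1085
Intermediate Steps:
u(J) = 33 + 4*J (u(J) = 9 - (6 - 8)*(((J + 0) + 12) + J) = 9 - (-2)*((J + 12) + J) = 9 - (-2)*((12 + J) + J) = 9 - (-2)*(12 + 2*J) = 9 - (-24 - 4*J) = 9 + (24 + 4*J) = 33 + 4*J)
-35*u(-16) = -35*(33 + 4*(-16)) = -35*(33 - 64) = -35*(-31) = 1085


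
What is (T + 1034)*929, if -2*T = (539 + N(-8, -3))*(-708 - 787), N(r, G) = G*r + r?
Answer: 772735697/2 ≈ 3.8637e+8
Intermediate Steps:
N(r, G) = r + G*r
T = 829725/2 (T = -(539 - 8*(1 - 3))*(-708 - 787)/2 = -(539 - 8*(-2))*(-1495)/2 = -(539 + 16)*(-1495)/2 = -555*(-1495)/2 = -½*(-829725) = 829725/2 ≈ 4.1486e+5)
(T + 1034)*929 = (829725/2 + 1034)*929 = (831793/2)*929 = 772735697/2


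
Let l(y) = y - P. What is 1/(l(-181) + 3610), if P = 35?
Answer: 1/3394 ≈ 0.00029464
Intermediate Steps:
l(y) = -35 + y (l(y) = y - 1*35 = y - 35 = -35 + y)
1/(l(-181) + 3610) = 1/((-35 - 181) + 3610) = 1/(-216 + 3610) = 1/3394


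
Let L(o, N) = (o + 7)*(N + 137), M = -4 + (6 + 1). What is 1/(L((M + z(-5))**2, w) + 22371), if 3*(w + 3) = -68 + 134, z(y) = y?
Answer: 1/24087 ≈ 4.1516e-5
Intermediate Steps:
M = 3 (M = -4 + 7 = 3)
w = 19 (w = -3 + (-68 + 134)/3 = -3 + (1/3)*66 = -3 + 22 = 19)
L(o, N) = (7 + o)*(137 + N)
1/(L((M + z(-5))**2, w) + 22371) = 1/((959 + 7*19 + 137*(3 - 5)**2 + 19*(3 - 5)**2) + 22371) = 1/((959 + 133 + 137*(-2)**2 + 19*(-2)**2) + 22371) = 1/((959 + 133 + 137*4 + 19*4) + 22371) = 1/((959 + 133 + 548 + 76) + 22371) = 1/(1716 + 22371) = 1/24087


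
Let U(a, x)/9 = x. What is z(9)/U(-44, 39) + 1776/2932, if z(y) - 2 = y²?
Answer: 216683/257283 ≈ 0.84220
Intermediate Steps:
z(y) = 2 + y²
U(a, x) = 9*x
z(9)/U(-44, 39) + 1776/2932 = (2 + 9²)/((9*39)) + 1776/2932 = (2 + 81)/351 + 1776*(1/2932) = 83*(1/351) + 444/733 = 83/351 + 444/733 = 216683/257283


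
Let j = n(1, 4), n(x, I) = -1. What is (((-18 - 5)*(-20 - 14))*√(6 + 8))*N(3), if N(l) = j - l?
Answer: -3128*√14 ≈ -11704.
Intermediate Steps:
j = -1
N(l) = -1 - l
(((-18 - 5)*(-20 - 14))*√(6 + 8))*N(3) = (((-18 - 5)*(-20 - 14))*√(6 + 8))*(-1 - 1*3) = ((-23*(-34))*√14)*(-1 - 3) = (782*√14)*(-4) = -3128*√14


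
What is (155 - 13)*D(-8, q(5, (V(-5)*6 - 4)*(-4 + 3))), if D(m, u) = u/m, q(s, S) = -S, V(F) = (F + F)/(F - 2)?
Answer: -568/7 ≈ -81.143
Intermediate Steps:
V(F) = 2*F/(-2 + F) (V(F) = (2*F)/(-2 + F) = 2*F/(-2 + F))
(155 - 13)*D(-8, q(5, (V(-5)*6 - 4)*(-4 + 3))) = (155 - 13)*(-((2*(-5)/(-2 - 5))*6 - 4)*(-4 + 3)/(-8)) = 142*(-((2*(-5)/(-7))*6 - 4)*(-1)*(-1/8)) = 142*(-((2*(-5)*(-1/7))*6 - 4)*(-1)*(-1/8)) = 142*(-((10/7)*6 - 4)*(-1)*(-1/8)) = 142*(-(60/7 - 4)*(-1)*(-1/8)) = 142*(-32*(-1)/7*(-1/8)) = 142*(-1*(-32/7)*(-1/8)) = 142*((32/7)*(-1/8)) = 142*(-4/7) = -568/7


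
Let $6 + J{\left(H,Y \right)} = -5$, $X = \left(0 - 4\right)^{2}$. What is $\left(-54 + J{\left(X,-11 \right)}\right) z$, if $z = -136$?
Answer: $8840$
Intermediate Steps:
$X = 16$ ($X = \left(-4\right)^{2} = 16$)
$J{\left(H,Y \right)} = -11$ ($J{\left(H,Y \right)} = -6 - 5 = -11$)
$\left(-54 + J{\left(X,-11 \right)}\right) z = \left(-54 - 11\right) \left(-136\right) = \left(-65\right) \left(-136\right) = 8840$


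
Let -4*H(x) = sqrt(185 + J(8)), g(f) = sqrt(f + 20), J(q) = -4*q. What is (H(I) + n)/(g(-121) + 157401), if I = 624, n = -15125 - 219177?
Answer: -18439684551/12387537451 - 472203*sqrt(17)/99100299608 + 3*I*sqrt(1717)/99100299608 + 117151*I*sqrt(101)/12387537451 ≈ -1.4886 + 9.5045e-5*I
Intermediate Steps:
n = -234302
g(f) = sqrt(20 + f)
H(x) = -3*sqrt(17)/4 (H(x) = -sqrt(185 - 4*8)/4 = -sqrt(185 - 32)/4 = -3*sqrt(17)/4)
(H(I) + n)/(g(-121) + 157401) = (-3*sqrt(17)/4 - 234302)/(sqrt(20 - 121) + 157401) = (-234302 - 3*sqrt(17)/4)/(sqrt(-101) + 157401) = (-234302 - 3*sqrt(17)/4)/(I*sqrt(101) + 157401) = (-234302 - 3*sqrt(17)/4)/(157401 + I*sqrt(101))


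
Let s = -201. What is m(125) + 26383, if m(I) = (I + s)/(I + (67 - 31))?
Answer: 4247587/161 ≈ 26383.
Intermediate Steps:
m(I) = (-201 + I)/(36 + I) (m(I) = (I - 201)/(I + (67 - 31)) = (-201 + I)/(I + 36) = (-201 + I)/(36 + I))
m(125) + 26383 = (-201 + 125)/(36 + 125) + 26383 = -76/161 + 26383 = 4247587/161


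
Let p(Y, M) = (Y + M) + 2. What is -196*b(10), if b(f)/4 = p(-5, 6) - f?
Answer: 5488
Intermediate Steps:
p(Y, M) = 2 + M + Y (p(Y, M) = (M + Y) + 2 = 2 + M + Y)
b(f) = 12 - 4*f (b(f) = 4*((2 + 6 - 5) - f) = 4*(3 - f) = 12 - 4*f)
-196*b(10) = -196*(12 - 4*10) = -196*(12 - 40) = -196*(-28) = 5488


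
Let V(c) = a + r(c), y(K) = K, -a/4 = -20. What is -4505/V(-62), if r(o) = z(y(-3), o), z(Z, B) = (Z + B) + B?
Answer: 4505/47 ≈ 95.851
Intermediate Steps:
a = 80 (a = -4*(-20) = 80)
z(Z, B) = Z + 2*B (z(Z, B) = (B + Z) + B = Z + 2*B)
r(o) = -3 + 2*o
V(c) = 77 + 2*c (V(c) = 80 + (-3 + 2*c) = 77 + 2*c)
-4505/V(-62) = -4505/(77 + 2*(-62)) = -4505/(77 - 124) = -4505/(-47) = -4505*(-1/47) = 4505/47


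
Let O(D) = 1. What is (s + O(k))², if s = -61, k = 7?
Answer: 3600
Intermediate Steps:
(s + O(k))² = (-61 + 1)² = (-60)² = 3600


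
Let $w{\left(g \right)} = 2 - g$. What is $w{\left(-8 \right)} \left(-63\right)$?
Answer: $-630$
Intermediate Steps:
$w{\left(-8 \right)} \left(-63\right) = \left(2 - -8\right) \left(-63\right) = \left(2 + 8\right) \left(-63\right) = 10 \left(-63\right) = -630$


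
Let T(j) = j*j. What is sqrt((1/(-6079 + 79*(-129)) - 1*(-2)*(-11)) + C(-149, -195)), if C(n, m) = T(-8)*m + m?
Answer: I*sqrt(3361059707570)/16270 ≈ 112.68*I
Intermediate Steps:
T(j) = j**2
C(n, m) = 65*m (C(n, m) = (-8)**2*m + m = 64*m + m = 65*m)
sqrt((1/(-6079 + 79*(-129)) - 1*(-2)*(-11)) + C(-149, -195)) = sqrt((1/(-6079 + 79*(-129)) - 1*(-2)*(-11)) + 65*(-195)) = sqrt((1/(-6079 - 10191) + 2*(-11)) - 12675) = sqrt((1/(-16270) - 22) - 12675) = sqrt((-1/16270 - 22) - 12675) = sqrt(-357941/16270 - 12675) = sqrt(-206580191/16270) = I*sqrt(3361059707570)/16270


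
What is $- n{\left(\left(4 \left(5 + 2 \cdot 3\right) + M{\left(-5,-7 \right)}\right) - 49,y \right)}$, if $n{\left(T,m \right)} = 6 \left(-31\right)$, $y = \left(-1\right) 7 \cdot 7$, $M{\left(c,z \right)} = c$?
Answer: $186$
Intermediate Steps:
$y = -49$ ($y = \left(-7\right) 7 = -49$)
$n{\left(T,m \right)} = -186$
$- n{\left(\left(4 \left(5 + 2 \cdot 3\right) + M{\left(-5,-7 \right)}\right) - 49,y \right)} = \left(-1\right) \left(-186\right) = 186$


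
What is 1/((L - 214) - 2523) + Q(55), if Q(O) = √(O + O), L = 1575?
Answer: -1/1162 + √110 ≈ 10.487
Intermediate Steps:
Q(O) = √2*√O (Q(O) = √(2*O) = √2*√O)
1/((L - 214) - 2523) + Q(55) = 1/((1575 - 214) - 2523) + √2*√55 = 1/(1361 - 2523) + √110 = 1/(-1162) + √110 = -1/1162 + √110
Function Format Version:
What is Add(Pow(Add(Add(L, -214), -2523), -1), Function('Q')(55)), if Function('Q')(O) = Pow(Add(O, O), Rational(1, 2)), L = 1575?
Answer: Add(Rational(-1, 1162), Pow(110, Rational(1, 2))) ≈ 10.487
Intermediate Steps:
Function('Q')(O) = Mul(Pow(2, Rational(1, 2)), Pow(O, Rational(1, 2))) (Function('Q')(O) = Pow(Mul(2, O), Rational(1, 2)) = Mul(Pow(2, Rational(1, 2)), Pow(O, Rational(1, 2))))
Add(Pow(Add(Add(L, -214), -2523), -1), Function('Q')(55)) = Add(Pow(Add(Add(1575, -214), -2523), -1), Mul(Pow(2, Rational(1, 2)), Pow(55, Rational(1, 2)))) = Add(Pow(Add(1361, -2523), -1), Pow(110, Rational(1, 2))) = Add(Pow(-1162, -1), Pow(110, Rational(1, 2))) = Add(Rational(-1, 1162), Pow(110, Rational(1, 2)))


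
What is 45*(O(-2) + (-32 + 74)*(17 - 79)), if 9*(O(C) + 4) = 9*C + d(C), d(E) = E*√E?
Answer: -117450 - 10*I*√2 ≈ -1.1745e+5 - 14.142*I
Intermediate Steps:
d(E) = E^(3/2)
O(C) = -4 + C + C^(3/2)/9 (O(C) = -4 + (9*C + C^(3/2))/9 = -4 + (C^(3/2) + 9*C)/9 = -4 + (C + C^(3/2)/9) = -4 + C + C^(3/2)/9)
45*(O(-2) + (-32 + 74)*(17 - 79)) = 45*((-4 - 2 + (-2)^(3/2)/9) + (-32 + 74)*(17 - 79)) = 45*((-4 - 2 + (-2*I*√2)/9) + 42*(-62)) = 45*((-4 - 2 - 2*I*√2/9) - 2604) = 45*((-6 - 2*I*√2/9) - 2604) = 45*(-2610 - 2*I*√2/9) = -117450 - 10*I*√2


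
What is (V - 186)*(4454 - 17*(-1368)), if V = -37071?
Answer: -1032391470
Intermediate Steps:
(V - 186)*(4454 - 17*(-1368)) = (-37071 - 186)*(4454 - 17*(-1368)) = -37257*(4454 + 23256) = -37257*27710 = -1032391470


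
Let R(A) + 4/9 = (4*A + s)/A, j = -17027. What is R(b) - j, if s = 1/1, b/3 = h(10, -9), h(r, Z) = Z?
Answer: 459824/27 ≈ 17031.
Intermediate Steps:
b = -27 (b = 3*(-9) = -27)
s = 1
R(A) = -4/9 + (1 + 4*A)/A (R(A) = -4/9 + (4*A + 1)/A = -4/9 + (1 + 4*A)/A)
R(b) - j = (32/9 + 1/(-27)) - 1*(-17027) = (32/9 - 1/27) + 17027 = 95/27 + 17027 = 459824/27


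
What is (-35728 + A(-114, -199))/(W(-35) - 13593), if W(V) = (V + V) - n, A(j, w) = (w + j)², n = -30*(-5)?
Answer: -62241/13813 ≈ -4.5060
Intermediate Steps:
n = 150
A(j, w) = (j + w)²
W(V) = -150 + 2*V (W(V) = (V + V) - 1*150 = 2*V - 150 = -150 + 2*V)
(-35728 + A(-114, -199))/(W(-35) - 13593) = (-35728 + (-114 - 199)²)/((-150 + 2*(-35)) - 13593) = (-35728 + (-313)²)/((-150 - 70) - 13593) = (-35728 + 97969)/(-220 - 13593) = 62241/(-13813) = 62241*(-1/13813) = -62241/13813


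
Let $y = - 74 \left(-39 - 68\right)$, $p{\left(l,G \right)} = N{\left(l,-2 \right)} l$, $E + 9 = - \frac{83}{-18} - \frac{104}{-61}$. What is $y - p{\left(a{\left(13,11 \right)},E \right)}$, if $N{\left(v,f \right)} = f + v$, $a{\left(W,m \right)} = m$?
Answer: $7819$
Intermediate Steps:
$E = - \frac{2947}{1098}$ ($E = -9 - \left(- \frac{104}{61} - \frac{83}{18}\right) = -9 - - \frac{6935}{1098} = -9 + \left(\frac{83}{18} + \frac{104}{61}\right) = -9 + \frac{6935}{1098} = - \frac{2947}{1098} \approx -2.684$)
$p{\left(l,G \right)} = l \left(-2 + l\right)$ ($p{\left(l,G \right)} = \left(-2 + l\right) l = l \left(-2 + l\right)$)
$y = 7918$ ($y = \left(-74\right) \left(-107\right) = 7918$)
$y - p{\left(a{\left(13,11 \right)},E \right)} = 7918 - 11 \left(-2 + 11\right) = 7918 - 11 \cdot 9 = 7918 - 99 = 7819$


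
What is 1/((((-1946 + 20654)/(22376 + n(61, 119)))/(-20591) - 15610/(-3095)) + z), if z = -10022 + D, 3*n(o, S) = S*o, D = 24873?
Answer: 948123981823/14085371195195091 ≈ 6.7313e-5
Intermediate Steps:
n(o, S) = S*o/3 (n(o, S) = (S*o)/3 = S*o/3)
z = 14851 (z = -10022 + 24873 = 14851)
1/((((-1946 + 20654)/(22376 + n(61, 119)))/(-20591) - 15610/(-3095)) + z) = 1/((((-1946 + 20654)/(22376 + (⅓)*119*61))/(-20591) - 15610/(-3095)) + 14851) = 1/(((18708/(22376 + 7259/3))*(-1/20591) - 15610*(-1/3095)) + 14851) = 1/(((18708/(74387/3))*(-1/20591) + 3122/619) + 14851) = 1/(((18708*(3/74387))*(-1/20591) + 3122/619) + 14851) = 1/(((56124/74387)*(-1/20591) + 3122/619) + 14851) = 1/((-56124/1531702717 + 3122/619) + 14851) = 1/(4781941141718/948123981823 + 14851) = 1/(14085371195195091/948123981823) = 948123981823/14085371195195091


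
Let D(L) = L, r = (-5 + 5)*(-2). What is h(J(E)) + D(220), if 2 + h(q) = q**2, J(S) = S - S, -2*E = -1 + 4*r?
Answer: 218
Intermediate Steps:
r = 0 (r = 0*(-2) = 0)
E = 1/2 (E = -(-1 + 4*0)/2 = -(-1 + 0)/2 = -1/2*(-1) = 1/2 ≈ 0.50000)
J(S) = 0
h(q) = -2 + q**2
h(J(E)) + D(220) = (-2 + 0**2) + 220 = (-2 + 0) + 220 = -2 + 220 = 218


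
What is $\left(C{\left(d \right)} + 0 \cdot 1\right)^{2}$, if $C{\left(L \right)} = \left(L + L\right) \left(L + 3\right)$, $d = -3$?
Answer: $0$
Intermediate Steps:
$C{\left(L \right)} = 2 L \left(3 + L\right)$
$\left(C{\left(d \right)} + 0 \cdot 1\right)^{2} = \left(2 \left(-3\right) \left(3 - 3\right) + 0 \cdot 1\right)^{2} = \left(2 \left(-3\right) 0 + 0\right)^{2} = \left(0 + 0\right)^{2} = 0^{2} = 0$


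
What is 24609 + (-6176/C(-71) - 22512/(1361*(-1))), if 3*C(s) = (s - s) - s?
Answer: 2354374023/96631 ≈ 24365.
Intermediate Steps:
C(s) = -s/3 (C(s) = ((s - s) - s)/3 = (0 - s)/3 = (-s)/3 = -s/3)
24609 + (-6176/C(-71) - 22512/(1361*(-1))) = 24609 + (-6176/((-1/3*(-71))) - 22512/(1361*(-1))) = 24609 + (-6176/71/3 - 22512/(-1361)) = 24609 + (-6176*3/71 - 22512*(-1/1361)) = 24609 + (-18528/71 + 22512/1361) = 24609 - 23618256/96631 = 2354374023/96631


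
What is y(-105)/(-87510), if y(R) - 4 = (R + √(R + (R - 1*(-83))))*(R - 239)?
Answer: -18062/43755 + 172*I*√127/43755 ≈ -0.4128 + 0.0443*I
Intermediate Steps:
y(R) = 4 + (-239 + R)*(R + √(83 + 2*R)) (y(R) = 4 + (R + √(R + (R - 1*(-83))))*(R - 239) = 4 + (R + √(R + (R + 83)))*(-239 + R) = 4 + (R + √(R + (83 + R)))*(-239 + R) = 4 + (R + √(83 + 2*R))*(-239 + R) = 4 + (-239 + R)*(R + √(83 + 2*R)))
y(-105)/(-87510) = (4 + (-105)² - 239*(-105) - 239*√(83 + 2*(-105)) - 105*√(83 + 2*(-105)))/(-87510) = (4 + 11025 + 25095 - 239*√(83 - 210) - 105*√(83 - 210))*(-1/87510) = (4 + 11025 + 25095 - 239*I*√127 - 105*I*√127)*(-1/87510) = (36124 - 344*I*√127)*(-1/87510) = -18062/43755 + 172*I*√127/43755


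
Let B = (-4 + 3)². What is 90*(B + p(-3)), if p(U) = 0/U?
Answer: 90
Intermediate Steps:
p(U) = 0
B = 1 (B = (-1)² = 1)
90*(B + p(-3)) = 90*(1 + 0) = 90*1 = 90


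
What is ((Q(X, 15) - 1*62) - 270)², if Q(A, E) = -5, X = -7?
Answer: 113569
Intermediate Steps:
((Q(X, 15) - 1*62) - 270)² = ((-5 - 1*62) - 270)² = ((-5 - 62) - 270)² = (-67 - 270)² = (-337)² = 113569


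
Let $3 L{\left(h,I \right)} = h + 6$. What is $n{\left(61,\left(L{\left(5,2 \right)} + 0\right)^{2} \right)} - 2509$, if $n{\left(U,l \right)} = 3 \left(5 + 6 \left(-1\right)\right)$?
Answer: $-2512$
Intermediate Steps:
$L{\left(h,I \right)} = 2 + \frac{h}{3}$ ($L{\left(h,I \right)} = \frac{h + 6}{3} = \frac{6 + h}{3} = 2 + \frac{h}{3}$)
$n{\left(U,l \right)} = -3$ ($n{\left(U,l \right)} = 3 \left(5 - 6\right) = 3 \left(-1\right) = -3$)
$n{\left(61,\left(L{\left(5,2 \right)} + 0\right)^{2} \right)} - 2509 = -3 - 2509 = -2512$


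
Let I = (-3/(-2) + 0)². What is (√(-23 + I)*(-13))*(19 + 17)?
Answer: -234*I*√83 ≈ -2131.8*I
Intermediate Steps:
I = 9/4 (I = (-3*(-½) + 0)² = (3/2 + 0)² = (3/2)² = 9/4 ≈ 2.2500)
(√(-23 + I)*(-13))*(19 + 17) = (√(-23 + 9/4)*(-13))*(19 + 17) = (√(-83/4)*(-13))*36 = ((I*√83/2)*(-13))*36 = -13*I*√83/2*36 = -234*I*√83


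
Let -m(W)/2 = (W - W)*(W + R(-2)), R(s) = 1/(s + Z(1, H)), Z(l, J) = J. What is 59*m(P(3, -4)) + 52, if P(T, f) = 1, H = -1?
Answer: 52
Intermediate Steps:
R(s) = 1/(-1 + s) (R(s) = 1/(s - 1) = 1/(-1 + s))
m(W) = 0 (m(W) = -2*(W - W)*(W + 1/(-1 - 2)) = -0*(W + 1/(-3)) = -0*(W - ⅓) = -0*(-⅓ + W) = -2*0 = 0)
59*m(P(3, -4)) + 52 = 59*0 + 52 = 0 + 52 = 52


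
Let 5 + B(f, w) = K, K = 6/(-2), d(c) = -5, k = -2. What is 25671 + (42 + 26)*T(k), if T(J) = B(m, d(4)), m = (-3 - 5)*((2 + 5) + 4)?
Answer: 25127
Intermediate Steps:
K = -3 (K = 6*(-1/2) = -3)
m = -88 (m = -8*(7 + 4) = -8*11 = -88)
B(f, w) = -8 (B(f, w) = -5 - 3 = -8)
T(J) = -8
25671 + (42 + 26)*T(k) = 25671 + (42 + 26)*(-8) = 25671 + 68*(-8) = 25671 - 544 = 25127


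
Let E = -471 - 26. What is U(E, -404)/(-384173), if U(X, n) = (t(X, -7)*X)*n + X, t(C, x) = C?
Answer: 99792133/384173 ≈ 259.76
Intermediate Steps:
E = -497
U(X, n) = X + n*X² (U(X, n) = (X*X)*n + X = X²*n + X = n*X² + X = X + n*X²)
U(E, -404)/(-384173) = -497*(1 - 497*(-404))/(-384173) = -497*(1 + 200788)*(-1/384173) = -497*200789*(-1/384173) = -99792133*(-1/384173) = 99792133/384173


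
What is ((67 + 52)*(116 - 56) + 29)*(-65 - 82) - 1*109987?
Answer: -1163830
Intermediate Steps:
((67 + 52)*(116 - 56) + 29)*(-65 - 82) - 1*109987 = (119*60 + 29)*(-147) - 109987 = (7140 + 29)*(-147) - 109987 = 7169*(-147) - 109987 = -1053843 - 109987 = -1163830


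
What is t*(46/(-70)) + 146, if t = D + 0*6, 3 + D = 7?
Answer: 5018/35 ≈ 143.37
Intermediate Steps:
D = 4 (D = -3 + 7 = 4)
t = 4 (t = 4 + 0*6 = 4 + 0 = 4)
t*(46/(-70)) + 146 = 4*(46/(-70)) + 146 = 4*(46*(-1/70)) + 146 = 4*(-23/35) + 146 = -92/35 + 146 = 5018/35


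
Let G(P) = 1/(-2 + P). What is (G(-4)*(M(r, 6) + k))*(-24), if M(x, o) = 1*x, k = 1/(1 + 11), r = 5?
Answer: 61/3 ≈ 20.333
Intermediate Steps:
k = 1/12 ≈ 0.083333
M(x, o) = x
(G(-4)*(M(r, 6) + k))*(-24) = ((5 + 1/12)/(-2 - 4))*(-24) = ((61/12)/(-6))*(-24) = -⅙*61/12*(-24) = -61/72*(-24) = 61/3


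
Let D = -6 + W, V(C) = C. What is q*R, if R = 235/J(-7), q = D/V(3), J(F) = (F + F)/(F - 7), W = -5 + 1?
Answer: -2350/3 ≈ -783.33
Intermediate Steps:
W = -4
J(F) = 2*F/(-7 + F) (J(F) = (2*F)/(-7 + F) = 2*F/(-7 + F))
D = -10 (D = -6 - 4 = -10)
q = -10/3 ≈ -3.3333
R = 235 (R = 235/((2*(-7)/(-7 - 7))) = 235/((2*(-7)/(-14))) = 235/((2*(-7)*(-1/14))) = 235/1 = 235*1 = 235)
q*R = -10/3*235 = -2350/3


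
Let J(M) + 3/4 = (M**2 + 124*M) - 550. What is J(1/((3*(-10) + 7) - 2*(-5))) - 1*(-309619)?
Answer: 208923693/676 ≈ 3.0906e+5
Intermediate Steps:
J(M) = -2203/4 + M**2 + 124*M (J(M) = -3/4 + ((M**2 + 124*M) - 550) = -3/4 + (-550 + M**2 + 124*M) = -2203/4 + M**2 + 124*M)
J(1/((3*(-10) + 7) - 2*(-5))) - 1*(-309619) = (-2203/4 + (1/((3*(-10) + 7) - 2*(-5)))**2 + 124/((3*(-10) + 7) - 2*(-5))) - 1*(-309619) = (-2203/4 + (1/((-30 + 7) + 10))**2 + 124/((-30 + 7) + 10)) + 309619 = (-2203/4 + (1/(-23 + 10))**2 + 124/(-23 + 10)) + 309619 = (-2203/4 + (1/(-13))**2 + 124/(-13)) + 309619 = (-2203/4 + (-1/13)**2 + 124*(-1/13)) + 309619 = (-2203/4 + 1/169 - 124/13) + 309619 = -378751/676 + 309619 = 208923693/676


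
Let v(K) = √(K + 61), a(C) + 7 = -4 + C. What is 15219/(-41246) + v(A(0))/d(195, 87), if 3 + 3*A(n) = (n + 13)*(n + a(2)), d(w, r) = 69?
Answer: -15219/41246 + √21/69 ≈ -0.30257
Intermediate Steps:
a(C) = -11 + C (a(C) = -7 + (-4 + C) = -11 + C)
A(n) = -1 + (-9 + n)*(13 + n)/3 (A(n) = -1 + ((n + 13)*(n + (-11 + 2)))/3 = -1 + ((13 + n)*(n - 9))/3 = -1 + ((13 + n)*(-9 + n))/3 = -1 + ((-9 + n)*(13 + n))/3 = -1 + (-9 + n)*(13 + n)/3)
v(K) = √(61 + K)
15219/(-41246) + v(A(0))/d(195, 87) = 15219/(-41246) + √(61 + (-40 + (⅓)*0² + (4/3)*0))/69 = 15219*(-1/41246) + √(61 + (-40 + (⅓)*0 + 0))*(1/69) = -15219/41246 + √(61 + (-40 + 0 + 0))*(1/69) = -15219/41246 + √(61 - 40)*(1/69) = -15219/41246 + √21*(1/69) = -15219/41246 + √21/69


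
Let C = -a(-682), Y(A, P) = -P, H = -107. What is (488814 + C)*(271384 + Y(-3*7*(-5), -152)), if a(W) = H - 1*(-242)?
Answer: 132693940944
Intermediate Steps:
a(W) = 135 (a(W) = -107 - 1*(-242) = -107 + 242 = 135)
C = -135 (C = -1*135 = -135)
(488814 + C)*(271384 + Y(-3*7*(-5), -152)) = (488814 - 135)*(271384 - 1*(-152)) = 488679*(271384 + 152) = 488679*271536 = 132693940944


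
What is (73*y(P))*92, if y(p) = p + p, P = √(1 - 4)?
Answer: 13432*I*√3 ≈ 23265.0*I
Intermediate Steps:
P = I*√3 (P = √(-3) = I*√3 ≈ 1.732*I)
y(p) = 2*p
(73*y(P))*92 = (73*(2*(I*√3)))*92 = (73*(2*I*√3))*92 = (146*I*√3)*92 = 13432*I*√3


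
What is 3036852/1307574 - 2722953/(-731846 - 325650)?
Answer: 376217854923/76819681928 ≈ 4.8974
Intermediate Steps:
3036852/1307574 - 2722953/(-731846 - 325650) = 3036852*(1/1307574) - 2722953/(-1057496) = 168714/72643 - 2722953*(-1/1057496) = 168714/72643 + 2722953/1057496 = 376217854923/76819681928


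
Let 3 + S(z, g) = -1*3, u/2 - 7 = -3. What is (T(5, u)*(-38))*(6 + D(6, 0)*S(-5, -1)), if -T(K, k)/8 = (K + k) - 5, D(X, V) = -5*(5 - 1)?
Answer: 306432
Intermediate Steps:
D(X, V) = -20 (D(X, V) = -5*4 = -20)
u = 8 (u = 14 + 2*(-3) = 14 - 6 = 8)
T(K, k) = 40 - 8*K - 8*k (T(K, k) = -8*((K + k) - 5) = -8*(-5 + K + k) = 40 - 8*K - 8*k)
S(z, g) = -6 (S(z, g) = -3 - 1*3 = -3 - 3 = -6)
(T(5, u)*(-38))*(6 + D(6, 0)*S(-5, -1)) = ((40 - 8*5 - 8*8)*(-38))*(6 - 20*(-6)) = ((40 - 40 - 64)*(-38))*(6 + 120) = -64*(-38)*126 = 2432*126 = 306432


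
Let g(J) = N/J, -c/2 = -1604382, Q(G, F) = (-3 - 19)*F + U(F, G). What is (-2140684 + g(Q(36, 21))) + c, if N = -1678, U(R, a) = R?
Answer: 471024958/441 ≈ 1.0681e+6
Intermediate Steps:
Q(G, F) = -21*F (Q(G, F) = (-3 - 19)*F + F = -22*F + F = -21*F)
c = 3208764 (c = -2*(-1604382) = 3208764)
g(J) = -1678/J
(-2140684 + g(Q(36, 21))) + c = (-2140684 - 1678/((-21*21))) + 3208764 = (-2140684 - 1678/(-441)) + 3208764 = (-2140684 - 1678*(-1/441)) + 3208764 = (-2140684 + 1678/441) + 3208764 = -944039966/441 + 3208764 = 471024958/441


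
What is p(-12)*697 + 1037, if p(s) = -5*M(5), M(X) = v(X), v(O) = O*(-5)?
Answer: 88162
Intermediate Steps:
v(O) = -5*O
M(X) = -5*X
p(s) = 125 (p(s) = -(-25)*5 = -5*(-25) = 125)
p(-12)*697 + 1037 = 125*697 + 1037 = 87125 + 1037 = 88162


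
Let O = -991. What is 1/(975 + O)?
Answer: -1/16 ≈ -0.062500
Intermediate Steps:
1/(975 + O) = 1/(975 - 991) = 1/(-16) = -1/16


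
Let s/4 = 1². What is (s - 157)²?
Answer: 23409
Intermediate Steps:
s = 4 (s = 4*1² = 4*1 = 4)
(s - 157)² = (4 - 157)² = (-153)² = 23409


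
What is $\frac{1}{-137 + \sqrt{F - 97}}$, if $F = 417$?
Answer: $- \frac{137}{18449} - \frac{8 \sqrt{5}}{18449} \approx -0.0083955$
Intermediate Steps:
$\frac{1}{-137 + \sqrt{F - 97}} = \frac{1}{-137 + \sqrt{417 - 97}} = \frac{1}{-137 + \sqrt{320}} = \frac{1}{-137 + 8 \sqrt{5}}$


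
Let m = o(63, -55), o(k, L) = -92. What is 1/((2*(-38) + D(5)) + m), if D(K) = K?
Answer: -1/163 ≈ -0.0061350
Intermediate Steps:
m = -92
1/((2*(-38) + D(5)) + m) = 1/((2*(-38) + 5) - 92) = 1/((-76 + 5) - 92) = 1/(-71 - 92) = 1/(-163) = -1/163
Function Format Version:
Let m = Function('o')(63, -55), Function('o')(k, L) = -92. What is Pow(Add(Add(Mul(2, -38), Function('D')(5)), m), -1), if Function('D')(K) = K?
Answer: Rational(-1, 163) ≈ -0.0061350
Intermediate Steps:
m = -92
Pow(Add(Add(Mul(2, -38), Function('D')(5)), m), -1) = Pow(Add(Add(Mul(2, -38), 5), -92), -1) = Pow(Add(Add(-76, 5), -92), -1) = Pow(Add(-71, -92), -1) = Pow(-163, -1) = Rational(-1, 163)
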